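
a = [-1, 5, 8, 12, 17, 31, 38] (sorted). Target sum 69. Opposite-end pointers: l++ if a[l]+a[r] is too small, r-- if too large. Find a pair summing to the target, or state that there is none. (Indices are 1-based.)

[1,7] -1+38=37 <69 → l++
[2,7] 5+38=43 <69 → l++
[3,7] 8+38=46 <69 → l++
[4,7] 12+38=50 <69 → l++
[5,7] 17+38=55 <69 → l++
[6,7] 31+38=69 → found

(31, 38)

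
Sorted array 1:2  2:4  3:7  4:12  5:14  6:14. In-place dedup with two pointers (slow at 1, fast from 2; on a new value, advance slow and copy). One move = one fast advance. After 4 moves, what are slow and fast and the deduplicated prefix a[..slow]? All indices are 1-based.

(s=1,f=2) a[fast]=4≠a[slow]=2 write a[2]=4 → slow++,fast++
(s=2,f=3) a[fast]=7≠a[slow]=4 write a[3]=7 → slow++,fast++
(s=3,f=4) a[fast]=12≠a[slow]=7 write a[4]=12 → slow++,fast++
(s=4,f=5) a[fast]=14≠a[slow]=12 write a[5]=14 → slow++,fast++

slow=5, fast=6, prefix=[2, 4, 7, 12, 14]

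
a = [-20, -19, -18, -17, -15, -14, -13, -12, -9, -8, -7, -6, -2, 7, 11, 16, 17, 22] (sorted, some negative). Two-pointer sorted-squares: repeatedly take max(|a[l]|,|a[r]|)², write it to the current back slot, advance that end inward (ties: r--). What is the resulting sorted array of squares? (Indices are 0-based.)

[4, 36, 49, 49, 64, 81, 121, 144, 169, 196, 225, 256, 289, 289, 324, 361, 400, 484]

l=0 r=17: |-20|<=|22| out[17]=484, r--
l=0 r=16: |-20|>|17| out[16]=400, l++
l=1 r=16: |-19|>|17| out[15]=361, l++
l=2 r=16: |-18|>|17| out[14]=324, l++
l=3 r=16: |-17|<=|17| out[13]=289, r--
l=3 r=15: |-17|>|16| out[12]=289, l++
l=4 r=15: |-15|<=|16| out[11]=256, r--
l=4 r=14: |-15|>|11| out[10]=225, l++
l=5 r=14: |-14|>|11| out[9]=196, l++
l=6 r=14: |-13|>|11| out[8]=169, l++
l=7 r=14: |-12|>|11| out[7]=144, l++
l=8 r=14: |-9|<=|11| out[6]=121, r--
l=8 r=13: |-9|>|7| out[5]=81, l++
l=9 r=13: |-8|>|7| out[4]=64, l++
l=10 r=13: |-7|<=|7| out[3]=49, r--
l=10 r=12: |-7|>|-2| out[2]=49, l++
l=11 r=12: |-6|>|-2| out[1]=36, l++
l=12 r=12: |-2|<=|-2| out[0]=4, r--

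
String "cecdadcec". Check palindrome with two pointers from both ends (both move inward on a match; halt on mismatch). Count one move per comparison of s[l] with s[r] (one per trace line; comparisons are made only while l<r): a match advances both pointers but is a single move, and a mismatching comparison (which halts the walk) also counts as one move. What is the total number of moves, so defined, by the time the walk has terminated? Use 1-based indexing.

4 moves

l=1 r=9: 'c'=='c', l++,r--
l=2 r=8: 'e'=='e', l++,r--
l=3 r=7: 'c'=='c', l++,r--
l=4 r=6: 'd'=='d', l++,r--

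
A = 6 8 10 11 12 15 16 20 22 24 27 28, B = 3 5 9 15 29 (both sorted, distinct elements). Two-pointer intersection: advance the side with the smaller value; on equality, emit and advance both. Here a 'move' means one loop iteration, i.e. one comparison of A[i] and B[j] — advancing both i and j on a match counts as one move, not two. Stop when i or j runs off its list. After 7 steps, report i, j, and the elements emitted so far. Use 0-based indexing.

i=4, j=3, emitted=[]

i=0 j=0: 6>3, j++
i=0 j=1: 6>5, j++
i=0 j=2: 6<9, i++
i=1 j=2: 8<9, i++
i=2 j=2: 10>9, j++
i=2 j=3: 10<15, i++
i=3 j=3: 11<15, i++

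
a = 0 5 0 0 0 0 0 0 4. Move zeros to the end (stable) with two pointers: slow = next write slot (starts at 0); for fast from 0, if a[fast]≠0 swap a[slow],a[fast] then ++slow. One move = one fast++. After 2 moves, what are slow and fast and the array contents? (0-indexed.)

slow=1, fast=2, a=[5, 0, 0, 0, 0, 0, 0, 0, 4]

(s=0,f=0) a[fast]=0 → fast++
(s=0,f=1) a[fast]=5≠0 swap→a[0]=5 → slow++,fast++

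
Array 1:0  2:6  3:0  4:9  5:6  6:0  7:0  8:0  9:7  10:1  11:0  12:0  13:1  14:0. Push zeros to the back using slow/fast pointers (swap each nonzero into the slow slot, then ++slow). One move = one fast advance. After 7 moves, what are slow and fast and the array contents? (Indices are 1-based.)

slow=4, fast=8, a=[6, 9, 6, 0, 0, 0, 0, 0, 7, 1, 0, 0, 1, 0]

slow=1 fast=1: a[fast]=0, fast++
slow=1 fast=2: a[fast]=6≠0 swap→a[1]=6, slow++,fast++
slow=2 fast=3: a[fast]=0, fast++
slow=2 fast=4: a[fast]=9≠0 swap→a[2]=9, slow++,fast++
slow=3 fast=5: a[fast]=6≠0 swap→a[3]=6, slow++,fast++
slow=4 fast=6: a[fast]=0, fast++
slow=4 fast=7: a[fast]=0, fast++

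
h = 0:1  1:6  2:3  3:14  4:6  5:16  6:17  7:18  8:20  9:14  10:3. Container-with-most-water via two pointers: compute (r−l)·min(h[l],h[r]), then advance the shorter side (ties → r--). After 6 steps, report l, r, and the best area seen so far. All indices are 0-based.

l=4, r=8, best area=84

l=0 r=10: min(1,3)*10=10 best=10 *, l++
l=1 r=10: min(6,3)*9=27 best=27 *, r--
l=1 r=9: min(6,14)*8=48 best=48 *, l++
l=2 r=9: min(3,14)*7=21 best=48, l++
l=3 r=9: min(14,14)*6=84 best=84 *, r--
l=3 r=8: min(14,20)*5=70 best=84, l++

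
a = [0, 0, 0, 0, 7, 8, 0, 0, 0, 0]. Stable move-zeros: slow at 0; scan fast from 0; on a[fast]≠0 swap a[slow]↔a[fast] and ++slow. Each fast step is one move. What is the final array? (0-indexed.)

[7, 8, 0, 0, 0, 0, 0, 0, 0, 0]

slow=0 fast=0: a[fast]=0, fast++
slow=0 fast=1: a[fast]=0, fast++
slow=0 fast=2: a[fast]=0, fast++
slow=0 fast=3: a[fast]=0, fast++
slow=0 fast=4: a[fast]=7≠0 swap→a[0]=7, slow++,fast++
slow=1 fast=5: a[fast]=8≠0 swap→a[1]=8, slow++,fast++
slow=2 fast=6: a[fast]=0, fast++
slow=2 fast=7: a[fast]=0, fast++
slow=2 fast=8: a[fast]=0, fast++
slow=2 fast=9: a[fast]=0, fast++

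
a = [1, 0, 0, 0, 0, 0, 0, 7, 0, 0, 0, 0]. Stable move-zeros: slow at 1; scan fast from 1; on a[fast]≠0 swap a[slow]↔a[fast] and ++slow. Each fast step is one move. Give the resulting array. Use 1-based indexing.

slow=1 fast=1: a[fast]=1≠0 swap→a[1]=1, slow++,fast++
slow=2 fast=2: a[fast]=0, fast++
slow=2 fast=3: a[fast]=0, fast++
slow=2 fast=4: a[fast]=0, fast++
slow=2 fast=5: a[fast]=0, fast++
slow=2 fast=6: a[fast]=0, fast++
slow=2 fast=7: a[fast]=0, fast++
slow=2 fast=8: a[fast]=7≠0 swap→a[2]=7, slow++,fast++
slow=3 fast=9: a[fast]=0, fast++
slow=3 fast=10: a[fast]=0, fast++
slow=3 fast=11: a[fast]=0, fast++
slow=3 fast=12: a[fast]=0, fast++

[1, 7, 0, 0, 0, 0, 0, 0, 0, 0, 0, 0]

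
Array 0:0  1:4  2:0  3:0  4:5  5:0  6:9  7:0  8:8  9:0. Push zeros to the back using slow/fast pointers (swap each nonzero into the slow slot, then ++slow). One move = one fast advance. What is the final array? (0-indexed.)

(s=0,f=0) a[fast]=0 → fast++
(s=0,f=1) a[fast]=4≠0 swap→a[0]=4 → slow++,fast++
(s=1,f=2) a[fast]=0 → fast++
(s=1,f=3) a[fast]=0 → fast++
(s=1,f=4) a[fast]=5≠0 swap→a[1]=5 → slow++,fast++
(s=2,f=5) a[fast]=0 → fast++
(s=2,f=6) a[fast]=9≠0 swap→a[2]=9 → slow++,fast++
(s=3,f=7) a[fast]=0 → fast++
(s=3,f=8) a[fast]=8≠0 swap→a[3]=8 → slow++,fast++
(s=4,f=9) a[fast]=0 → fast++

[4, 5, 9, 8, 0, 0, 0, 0, 0, 0]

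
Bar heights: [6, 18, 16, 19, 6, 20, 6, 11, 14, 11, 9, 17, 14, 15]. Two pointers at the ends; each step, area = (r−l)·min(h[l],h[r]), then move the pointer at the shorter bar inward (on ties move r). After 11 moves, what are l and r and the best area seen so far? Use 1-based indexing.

l=4, r=6, best area=180

l=1 r=14: min(6,15)*13=78 best=78 *, l++
l=2 r=14: min(18,15)*12=180 best=180 *, r--
l=2 r=13: min(18,14)*11=154 best=180, r--
l=2 r=12: min(18,17)*10=170 best=180, r--
l=2 r=11: min(18,9)*9=81 best=180, r--
l=2 r=10: min(18,11)*8=88 best=180, r--
l=2 r=9: min(18,14)*7=98 best=180, r--
l=2 r=8: min(18,11)*6=66 best=180, r--
l=2 r=7: min(18,6)*5=30 best=180, r--
l=2 r=6: min(18,20)*4=72 best=180, l++
l=3 r=6: min(16,20)*3=48 best=180, l++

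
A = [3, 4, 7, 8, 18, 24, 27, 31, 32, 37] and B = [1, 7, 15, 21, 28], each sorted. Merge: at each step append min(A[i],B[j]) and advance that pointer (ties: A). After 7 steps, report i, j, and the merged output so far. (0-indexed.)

[i=0,j=0] A[i]=3>B[j]=1 take 1 → j++
[i=0,j=1] A[i]=3<=B[j]=7 take 3 → i++
[i=1,j=1] A[i]=4<=B[j]=7 take 4 → i++
[i=2,j=1] A[i]=7<=B[j]=7 take 7 → i++
[i=3,j=1] A[i]=8>B[j]=7 take 7 → j++
[i=3,j=2] A[i]=8<=B[j]=15 take 8 → i++
[i=4,j=2] A[i]=18>B[j]=15 take 15 → j++

i=4, j=3, merged so far=[1, 3, 4, 7, 7, 8, 15]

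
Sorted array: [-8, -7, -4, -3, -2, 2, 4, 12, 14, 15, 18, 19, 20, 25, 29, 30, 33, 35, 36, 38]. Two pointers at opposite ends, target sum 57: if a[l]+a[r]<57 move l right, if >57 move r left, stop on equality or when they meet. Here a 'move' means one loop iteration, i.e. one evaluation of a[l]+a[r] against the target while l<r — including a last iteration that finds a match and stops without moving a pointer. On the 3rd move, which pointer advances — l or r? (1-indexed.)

[1,20] -8+38=30 <57 → l++
[2,20] -7+38=31 <57 → l++
[3,20] -4+38=34 <57 → l++

l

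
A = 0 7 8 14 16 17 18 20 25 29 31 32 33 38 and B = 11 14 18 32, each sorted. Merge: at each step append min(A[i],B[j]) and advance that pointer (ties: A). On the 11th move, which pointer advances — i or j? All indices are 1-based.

i

[i=1,j=1] A[i]=0<=B[j]=11 take 0 → i++
[i=2,j=1] A[i]=7<=B[j]=11 take 7 → i++
[i=3,j=1] A[i]=8<=B[j]=11 take 8 → i++
[i=4,j=1] A[i]=14>B[j]=11 take 11 → j++
[i=4,j=2] A[i]=14<=B[j]=14 take 14 → i++
[i=5,j=2] A[i]=16>B[j]=14 take 14 → j++
[i=5,j=3] A[i]=16<=B[j]=18 take 16 → i++
[i=6,j=3] A[i]=17<=B[j]=18 take 17 → i++
[i=7,j=3] A[i]=18<=B[j]=18 take 18 → i++
[i=8,j=3] A[i]=20>B[j]=18 take 18 → j++
[i=8,j=4] A[i]=20<=B[j]=32 take 20 → i++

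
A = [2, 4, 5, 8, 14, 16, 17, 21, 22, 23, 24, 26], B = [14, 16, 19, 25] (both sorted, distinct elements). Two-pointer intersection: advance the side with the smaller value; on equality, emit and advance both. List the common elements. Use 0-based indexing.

intersection = [14, 16]

[i=0,j=0] 2<14 → i++
[i=1,j=0] 4<14 → i++
[i=2,j=0] 5<14 → i++
[i=3,j=0] 8<14 → i++
[i=4,j=0] 14==14 emit → i++,j++
[i=5,j=1] 16==16 emit → i++,j++
[i=6,j=2] 17<19 → i++
[i=7,j=2] 21>19 → j++
[i=7,j=3] 21<25 → i++
[i=8,j=3] 22<25 → i++
[i=9,j=3] 23<25 → i++
[i=10,j=3] 24<25 → i++
[i=11,j=3] 26>25 → j++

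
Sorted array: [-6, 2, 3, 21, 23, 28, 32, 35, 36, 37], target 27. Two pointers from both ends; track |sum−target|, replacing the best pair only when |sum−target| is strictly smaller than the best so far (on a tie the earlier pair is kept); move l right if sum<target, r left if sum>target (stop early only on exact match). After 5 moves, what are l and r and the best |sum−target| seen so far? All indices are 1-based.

l=2, r=6, best |Δ|=1

l=1 r=10: -6+37=31 d=4 *, r--
l=1 r=9: -6+36=30 d=3 *, r--
l=1 r=8: -6+35=29 d=2 *, r--
l=1 r=7: -6+32=26 d=1 *, l++
l=2 r=7: 2+32=34 d=7, r--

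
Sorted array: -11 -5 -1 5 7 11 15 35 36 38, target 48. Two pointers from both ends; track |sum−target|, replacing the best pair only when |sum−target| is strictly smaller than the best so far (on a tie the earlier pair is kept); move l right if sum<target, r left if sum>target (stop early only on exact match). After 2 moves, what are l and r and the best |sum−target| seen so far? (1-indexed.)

[1,10] -11+38=27 d=21 * → l++
[2,10] -5+38=33 d=15 * → l++

l=3, r=10, best |Δ|=15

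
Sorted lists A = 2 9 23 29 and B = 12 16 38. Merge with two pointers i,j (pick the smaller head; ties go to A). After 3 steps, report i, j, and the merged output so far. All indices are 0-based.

i=2, j=1, merged so far=[2, 9, 12]

i=0 j=0: A[i]=2<=B[j]=12 take 2, i++
i=1 j=0: A[i]=9<=B[j]=12 take 9, i++
i=2 j=0: A[i]=23>B[j]=12 take 12, j++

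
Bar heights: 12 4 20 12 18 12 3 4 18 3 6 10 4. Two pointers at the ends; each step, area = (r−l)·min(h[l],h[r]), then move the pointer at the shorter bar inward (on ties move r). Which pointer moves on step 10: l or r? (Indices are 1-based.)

l=1 r=13: min(12,4)*12=48 best=48 *, r--
l=1 r=12: min(12,10)*11=110 best=110 *, r--
l=1 r=11: min(12,6)*10=60 best=110, r--
l=1 r=10: min(12,3)*9=27 best=110, r--
l=1 r=9: min(12,18)*8=96 best=110, l++
l=2 r=9: min(4,18)*7=28 best=110, l++
l=3 r=9: min(20,18)*6=108 best=110, r--
l=3 r=8: min(20,4)*5=20 best=110, r--
l=3 r=7: min(20,3)*4=12 best=110, r--
l=3 r=6: min(20,12)*3=36 best=110, r--

r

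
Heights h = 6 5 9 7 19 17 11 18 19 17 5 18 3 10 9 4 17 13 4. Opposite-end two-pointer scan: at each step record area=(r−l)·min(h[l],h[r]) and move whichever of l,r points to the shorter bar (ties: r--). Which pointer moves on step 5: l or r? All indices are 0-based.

l

[0,18] min(6,4)*18=72 best=72 * → r--
[0,17] min(6,13)*17=102 best=102 * → l++
[1,17] min(5,13)*16=80 best=102 → l++
[2,17] min(9,13)*15=135 best=135 * → l++
[3,17] min(7,13)*14=98 best=135 → l++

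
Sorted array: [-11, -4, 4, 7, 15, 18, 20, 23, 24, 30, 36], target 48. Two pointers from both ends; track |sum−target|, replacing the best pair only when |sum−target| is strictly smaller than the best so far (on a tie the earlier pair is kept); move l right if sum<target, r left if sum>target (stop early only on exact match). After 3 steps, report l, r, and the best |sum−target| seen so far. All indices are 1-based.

[1,11] -11+36=25 d=23 * → l++
[2,11] -4+36=32 d=16 * → l++
[3,11] 4+36=40 d=8 * → l++

l=4, r=11, best |Δ|=8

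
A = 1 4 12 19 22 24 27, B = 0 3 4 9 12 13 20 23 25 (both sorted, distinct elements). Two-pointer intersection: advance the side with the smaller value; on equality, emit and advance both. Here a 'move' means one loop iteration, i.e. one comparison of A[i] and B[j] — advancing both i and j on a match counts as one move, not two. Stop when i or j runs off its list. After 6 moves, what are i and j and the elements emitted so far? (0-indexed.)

i=3, j=5, emitted=[4, 12]

i=0 j=0: 1>0, j++
i=0 j=1: 1<3, i++
i=1 j=1: 4>3, j++
i=1 j=2: 4==4 emit, i++,j++
i=2 j=3: 12>9, j++
i=2 j=4: 12==12 emit, i++,j++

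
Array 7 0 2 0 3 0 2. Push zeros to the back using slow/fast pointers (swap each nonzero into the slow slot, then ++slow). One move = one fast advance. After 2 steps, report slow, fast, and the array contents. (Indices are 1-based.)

(s=1,f=1) a[fast]=7≠0 swap→a[1]=7 → slow++,fast++
(s=2,f=2) a[fast]=0 → fast++

slow=2, fast=3, a=[7, 0, 2, 0, 3, 0, 2]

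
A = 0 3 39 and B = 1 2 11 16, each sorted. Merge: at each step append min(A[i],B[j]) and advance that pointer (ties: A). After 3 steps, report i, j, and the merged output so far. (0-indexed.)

i=0 j=0: A[i]=0<=B[j]=1 take 0, i++
i=1 j=0: A[i]=3>B[j]=1 take 1, j++
i=1 j=1: A[i]=3>B[j]=2 take 2, j++

i=1, j=2, merged so far=[0, 1, 2]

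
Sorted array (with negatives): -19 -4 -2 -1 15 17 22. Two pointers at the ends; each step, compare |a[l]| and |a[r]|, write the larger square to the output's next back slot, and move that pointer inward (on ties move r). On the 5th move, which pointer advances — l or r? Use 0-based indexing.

l=0 r=6: |-19|<=|22| out[6]=484, r--
l=0 r=5: |-19|>|17| out[5]=361, l++
l=1 r=5: |-4|<=|17| out[4]=289, r--
l=1 r=4: |-4|<=|15| out[3]=225, r--
l=1 r=3: |-4|>|-1| out[2]=16, l++

l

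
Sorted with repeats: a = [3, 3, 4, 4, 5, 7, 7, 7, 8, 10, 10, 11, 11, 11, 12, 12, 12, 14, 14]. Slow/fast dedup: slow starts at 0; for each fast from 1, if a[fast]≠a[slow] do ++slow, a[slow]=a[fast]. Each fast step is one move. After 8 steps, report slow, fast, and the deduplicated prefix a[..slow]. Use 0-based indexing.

(s=0,f=1) a[fast]=3=a[slow] dup → fast++
(s=0,f=2) a[fast]=4≠a[slow]=3 write a[1]=4 → slow++,fast++
(s=1,f=3) a[fast]=4=a[slow] dup → fast++
(s=1,f=4) a[fast]=5≠a[slow]=4 write a[2]=5 → slow++,fast++
(s=2,f=5) a[fast]=7≠a[slow]=5 write a[3]=7 → slow++,fast++
(s=3,f=6) a[fast]=7=a[slow] dup → fast++
(s=3,f=7) a[fast]=7=a[slow] dup → fast++
(s=3,f=8) a[fast]=8≠a[slow]=7 write a[4]=8 → slow++,fast++

slow=4, fast=9, prefix=[3, 4, 5, 7, 8]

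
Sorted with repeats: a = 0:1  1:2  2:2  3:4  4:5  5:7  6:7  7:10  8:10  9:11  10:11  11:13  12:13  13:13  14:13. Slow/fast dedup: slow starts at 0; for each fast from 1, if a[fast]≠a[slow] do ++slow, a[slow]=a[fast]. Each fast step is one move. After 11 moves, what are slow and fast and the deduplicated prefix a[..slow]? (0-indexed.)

(s=0,f=1) a[fast]=2≠a[slow]=1 write a[1]=2 → slow++,fast++
(s=1,f=2) a[fast]=2=a[slow] dup → fast++
(s=1,f=3) a[fast]=4≠a[slow]=2 write a[2]=4 → slow++,fast++
(s=2,f=4) a[fast]=5≠a[slow]=4 write a[3]=5 → slow++,fast++
(s=3,f=5) a[fast]=7≠a[slow]=5 write a[4]=7 → slow++,fast++
(s=4,f=6) a[fast]=7=a[slow] dup → fast++
(s=4,f=7) a[fast]=10≠a[slow]=7 write a[5]=10 → slow++,fast++
(s=5,f=8) a[fast]=10=a[slow] dup → fast++
(s=5,f=9) a[fast]=11≠a[slow]=10 write a[6]=11 → slow++,fast++
(s=6,f=10) a[fast]=11=a[slow] dup → fast++
(s=6,f=11) a[fast]=13≠a[slow]=11 write a[7]=13 → slow++,fast++

slow=7, fast=12, prefix=[1, 2, 4, 5, 7, 10, 11, 13]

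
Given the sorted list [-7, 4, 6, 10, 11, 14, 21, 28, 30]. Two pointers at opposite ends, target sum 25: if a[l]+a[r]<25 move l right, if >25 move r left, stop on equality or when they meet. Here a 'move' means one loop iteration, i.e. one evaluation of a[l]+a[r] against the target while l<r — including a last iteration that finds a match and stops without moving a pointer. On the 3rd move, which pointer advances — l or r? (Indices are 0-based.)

r

l=0 r=8: -7+30=23 <25, l++
l=1 r=8: 4+30=34 >25, r--
l=1 r=7: 4+28=32 >25, r--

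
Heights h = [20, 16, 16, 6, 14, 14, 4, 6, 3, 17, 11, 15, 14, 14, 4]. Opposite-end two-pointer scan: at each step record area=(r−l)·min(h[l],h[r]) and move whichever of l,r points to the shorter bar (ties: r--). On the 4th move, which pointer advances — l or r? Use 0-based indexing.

[0,14] min(20,4)*14=56 best=56 * → r--
[0,13] min(20,14)*13=182 best=182 * → r--
[0,12] min(20,14)*12=168 best=182 → r--
[0,11] min(20,15)*11=165 best=182 → r--

r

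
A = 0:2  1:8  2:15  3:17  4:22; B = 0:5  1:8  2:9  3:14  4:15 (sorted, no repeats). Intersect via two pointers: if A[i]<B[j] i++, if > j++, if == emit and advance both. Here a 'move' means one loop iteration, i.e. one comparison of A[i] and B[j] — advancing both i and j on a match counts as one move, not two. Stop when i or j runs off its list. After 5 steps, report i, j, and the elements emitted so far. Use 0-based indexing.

[i=0,j=0] 2<5 → i++
[i=1,j=0] 8>5 → j++
[i=1,j=1] 8==8 emit → i++,j++
[i=2,j=2] 15>9 → j++
[i=2,j=3] 15>14 → j++

i=2, j=4, emitted=[8]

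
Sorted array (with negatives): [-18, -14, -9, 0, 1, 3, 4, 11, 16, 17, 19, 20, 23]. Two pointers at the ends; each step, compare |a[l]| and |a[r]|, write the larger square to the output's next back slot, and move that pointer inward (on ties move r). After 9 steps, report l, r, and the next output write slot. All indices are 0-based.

l=0 r=12: |-18|<=|23| out[12]=529, r--
l=0 r=11: |-18|<=|20| out[11]=400, r--
l=0 r=10: |-18|<=|19| out[10]=361, r--
l=0 r=9: |-18|>|17| out[9]=324, l++
l=1 r=9: |-14|<=|17| out[8]=289, r--
l=1 r=8: |-14|<=|16| out[7]=256, r--
l=1 r=7: |-14|>|11| out[6]=196, l++
l=2 r=7: |-9|<=|11| out[5]=121, r--
l=2 r=6: |-9|>|4| out[4]=81, l++

l=3, r=6, next write slot=3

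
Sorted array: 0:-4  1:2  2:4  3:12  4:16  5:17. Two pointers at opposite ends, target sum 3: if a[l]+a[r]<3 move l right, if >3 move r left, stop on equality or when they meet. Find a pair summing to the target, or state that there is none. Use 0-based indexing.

[0,5] -4+17=13 >3 → r--
[0,4] -4+16=12 >3 → r--
[0,3] -4+12=8 >3 → r--
[0,2] -4+4=0 <3 → l++
[1,2] 2+4=6 >3 → r--

no pair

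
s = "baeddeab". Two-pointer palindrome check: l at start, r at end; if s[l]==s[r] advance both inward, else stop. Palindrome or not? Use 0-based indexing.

[0,7] 'b'=='b' → l++,r--
[1,6] 'a'=='a' → l++,r--
[2,5] 'e'=='e' → l++,r--
[3,4] 'd'=='d' → l++,r--

palindrome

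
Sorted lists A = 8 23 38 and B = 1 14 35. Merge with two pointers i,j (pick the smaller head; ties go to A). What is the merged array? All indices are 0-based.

[1, 8, 14, 23, 35, 38]

i=0 j=0: A[i]=8>B[j]=1 take 1, j++
i=0 j=1: A[i]=8<=B[j]=14 take 8, i++
i=1 j=1: A[i]=23>B[j]=14 take 14, j++
i=1 j=2: A[i]=23<=B[j]=35 take 23, i++
i=2 j=2: A[i]=38>B[j]=35 take 35, j++
i=2 j=3: B done, take A[i]=38, i++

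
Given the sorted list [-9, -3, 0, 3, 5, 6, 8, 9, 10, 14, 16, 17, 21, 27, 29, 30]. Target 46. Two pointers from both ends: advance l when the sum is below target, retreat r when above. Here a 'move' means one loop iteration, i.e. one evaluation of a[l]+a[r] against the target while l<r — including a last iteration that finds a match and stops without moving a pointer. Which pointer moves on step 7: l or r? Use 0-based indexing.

l

[0,15] -9+30=21 <46 → l++
[1,15] -3+30=27 <46 → l++
[2,15] 0+30=30 <46 → l++
[3,15] 3+30=33 <46 → l++
[4,15] 5+30=35 <46 → l++
[5,15] 6+30=36 <46 → l++
[6,15] 8+30=38 <46 → l++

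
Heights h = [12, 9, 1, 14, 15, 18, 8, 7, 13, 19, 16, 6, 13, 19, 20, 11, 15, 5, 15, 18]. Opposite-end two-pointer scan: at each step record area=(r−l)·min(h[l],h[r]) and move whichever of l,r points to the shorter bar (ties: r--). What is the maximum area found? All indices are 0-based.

max area = 252

l=0 r=19: min(12,18)*19=228 best=228 *, l++
l=1 r=19: min(9,18)*18=162 best=228, l++
l=2 r=19: min(1,18)*17=17 best=228, l++
l=3 r=19: min(14,18)*16=224 best=228, l++
l=4 r=19: min(15,18)*15=225 best=228, l++
l=5 r=19: min(18,18)*14=252 best=252 *, r--
l=5 r=18: min(18,15)*13=195 best=252, r--
l=5 r=17: min(18,5)*12=60 best=252, r--
l=5 r=16: min(18,15)*11=165 best=252, r--
l=5 r=15: min(18,11)*10=110 best=252, r--
l=5 r=14: min(18,20)*9=162 best=252, l++
l=6 r=14: min(8,20)*8=64 best=252, l++
l=7 r=14: min(7,20)*7=49 best=252, l++
l=8 r=14: min(13,20)*6=78 best=252, l++
l=9 r=14: min(19,20)*5=95 best=252, l++
l=10 r=14: min(16,20)*4=64 best=252, l++
l=11 r=14: min(6,20)*3=18 best=252, l++
l=12 r=14: min(13,20)*2=26 best=252, l++
l=13 r=14: min(19,20)*1=19 best=252, l++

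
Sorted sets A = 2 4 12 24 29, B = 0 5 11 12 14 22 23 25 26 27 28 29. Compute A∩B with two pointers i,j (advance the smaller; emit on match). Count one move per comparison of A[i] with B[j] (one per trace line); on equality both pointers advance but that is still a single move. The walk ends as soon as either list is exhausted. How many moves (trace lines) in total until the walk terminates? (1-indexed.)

[i=1,j=1] 2>0 → j++
[i=1,j=2] 2<5 → i++
[i=2,j=2] 4<5 → i++
[i=3,j=2] 12>5 → j++
[i=3,j=3] 12>11 → j++
[i=3,j=4] 12==12 emit → i++,j++
[i=4,j=5] 24>14 → j++
[i=4,j=6] 24>22 → j++
[i=4,j=7] 24>23 → j++
[i=4,j=8] 24<25 → i++
[i=5,j=8] 29>25 → j++
[i=5,j=9] 29>26 → j++
[i=5,j=10] 29>27 → j++
[i=5,j=11] 29>28 → j++
[i=5,j=12] 29==29 emit → i++,j++

15 moves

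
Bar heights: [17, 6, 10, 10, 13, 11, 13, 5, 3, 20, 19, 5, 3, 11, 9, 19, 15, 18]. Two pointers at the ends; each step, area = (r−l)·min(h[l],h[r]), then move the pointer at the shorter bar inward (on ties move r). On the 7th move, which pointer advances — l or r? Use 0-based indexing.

l=0 r=17: min(17,18)*17=289 best=289 *, l++
l=1 r=17: min(6,18)*16=96 best=289, l++
l=2 r=17: min(10,18)*15=150 best=289, l++
l=3 r=17: min(10,18)*14=140 best=289, l++
l=4 r=17: min(13,18)*13=169 best=289, l++
l=5 r=17: min(11,18)*12=132 best=289, l++
l=6 r=17: min(13,18)*11=143 best=289, l++

l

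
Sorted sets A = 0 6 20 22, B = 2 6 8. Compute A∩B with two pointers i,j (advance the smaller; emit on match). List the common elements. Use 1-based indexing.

[i=1,j=1] 0<2 → i++
[i=2,j=1] 6>2 → j++
[i=2,j=2] 6==6 emit → i++,j++
[i=3,j=3] 20>8 → j++

intersection = [6]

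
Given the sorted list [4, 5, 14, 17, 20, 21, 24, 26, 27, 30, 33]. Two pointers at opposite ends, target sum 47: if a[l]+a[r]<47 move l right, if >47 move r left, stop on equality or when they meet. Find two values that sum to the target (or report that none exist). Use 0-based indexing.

(14, 33)

[0,10] 4+33=37 <47 → l++
[1,10] 5+33=38 <47 → l++
[2,10] 14+33=47 → found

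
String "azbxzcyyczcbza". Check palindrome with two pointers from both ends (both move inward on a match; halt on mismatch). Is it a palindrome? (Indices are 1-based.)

[1,14] 'a'=='a' → l++,r--
[2,13] 'z'=='z' → l++,r--
[3,12] 'b'=='b' → l++,r--
[4,11] 'x'!='c' → stop

not a palindrome (mismatch at 4,11)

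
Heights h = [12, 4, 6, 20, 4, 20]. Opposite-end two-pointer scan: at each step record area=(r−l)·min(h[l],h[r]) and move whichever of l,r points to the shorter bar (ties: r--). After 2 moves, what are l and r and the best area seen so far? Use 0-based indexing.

l=2, r=5, best area=60

[0,5] min(12,20)*5=60 best=60 * → l++
[1,5] min(4,20)*4=16 best=60 → l++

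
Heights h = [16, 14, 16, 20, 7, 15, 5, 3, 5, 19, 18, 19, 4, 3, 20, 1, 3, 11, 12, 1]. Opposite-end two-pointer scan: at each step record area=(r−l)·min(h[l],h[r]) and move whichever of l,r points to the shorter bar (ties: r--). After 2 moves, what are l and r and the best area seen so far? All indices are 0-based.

[0,19] min(16,1)*19=19 best=19 * → r--
[0,18] min(16,12)*18=216 best=216 * → r--

l=0, r=17, best area=216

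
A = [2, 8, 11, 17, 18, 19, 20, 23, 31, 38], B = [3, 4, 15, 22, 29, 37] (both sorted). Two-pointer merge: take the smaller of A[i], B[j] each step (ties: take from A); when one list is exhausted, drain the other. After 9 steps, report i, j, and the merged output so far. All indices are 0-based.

[i=0,j=0] A[i]=2<=B[j]=3 take 2 → i++
[i=1,j=0] A[i]=8>B[j]=3 take 3 → j++
[i=1,j=1] A[i]=8>B[j]=4 take 4 → j++
[i=1,j=2] A[i]=8<=B[j]=15 take 8 → i++
[i=2,j=2] A[i]=11<=B[j]=15 take 11 → i++
[i=3,j=2] A[i]=17>B[j]=15 take 15 → j++
[i=3,j=3] A[i]=17<=B[j]=22 take 17 → i++
[i=4,j=3] A[i]=18<=B[j]=22 take 18 → i++
[i=5,j=3] A[i]=19<=B[j]=22 take 19 → i++

i=6, j=3, merged so far=[2, 3, 4, 8, 11, 15, 17, 18, 19]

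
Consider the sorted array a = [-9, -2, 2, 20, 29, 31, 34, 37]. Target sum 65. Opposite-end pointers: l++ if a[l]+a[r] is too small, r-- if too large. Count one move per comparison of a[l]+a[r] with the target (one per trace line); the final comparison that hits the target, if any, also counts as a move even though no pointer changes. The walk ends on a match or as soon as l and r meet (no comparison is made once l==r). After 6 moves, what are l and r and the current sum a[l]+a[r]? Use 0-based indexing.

l=5, r=6, sum=65

l=0 r=7: -9+37=28 <65, l++
l=1 r=7: -2+37=35 <65, l++
l=2 r=7: 2+37=39 <65, l++
l=3 r=7: 20+37=57 <65, l++
l=4 r=7: 29+37=66 >65, r--
l=4 r=6: 29+34=63 <65, l++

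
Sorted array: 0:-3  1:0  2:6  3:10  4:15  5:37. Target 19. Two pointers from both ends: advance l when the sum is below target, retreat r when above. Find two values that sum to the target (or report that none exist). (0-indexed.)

[0,5] -3+37=34 >19 → r--
[0,4] -3+15=12 <19 → l++
[1,4] 0+15=15 <19 → l++
[2,4] 6+15=21 >19 → r--
[2,3] 6+10=16 <19 → l++

no pair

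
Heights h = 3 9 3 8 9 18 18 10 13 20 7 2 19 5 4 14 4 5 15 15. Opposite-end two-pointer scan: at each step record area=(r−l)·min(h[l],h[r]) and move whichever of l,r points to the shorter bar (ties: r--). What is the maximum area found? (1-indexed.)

max area = 210

[1,20] min(3,15)*19=57 best=57 * → l++
[2,20] min(9,15)*18=162 best=162 * → l++
[3,20] min(3,15)*17=51 best=162 → l++
[4,20] min(8,15)*16=128 best=162 → l++
[5,20] min(9,15)*15=135 best=162 → l++
[6,20] min(18,15)*14=210 best=210 * → r--
[6,19] min(18,15)*13=195 best=210 → r--
[6,18] min(18,5)*12=60 best=210 → r--
[6,17] min(18,4)*11=44 best=210 → r--
[6,16] min(18,14)*10=140 best=210 → r--
[6,15] min(18,4)*9=36 best=210 → r--
[6,14] min(18,5)*8=40 best=210 → r--
[6,13] min(18,19)*7=126 best=210 → l++
[7,13] min(18,19)*6=108 best=210 → l++
[8,13] min(10,19)*5=50 best=210 → l++
[9,13] min(13,19)*4=52 best=210 → l++
[10,13] min(20,19)*3=57 best=210 → r--
[10,12] min(20,2)*2=4 best=210 → r--
[10,11] min(20,7)*1=7 best=210 → r--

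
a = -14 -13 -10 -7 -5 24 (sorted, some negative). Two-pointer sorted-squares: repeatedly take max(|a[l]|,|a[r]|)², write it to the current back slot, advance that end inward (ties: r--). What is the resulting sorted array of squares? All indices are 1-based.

[1,6] |-14|<=|24| out[6]=576 → r--
[1,5] |-14|>|-5| out[5]=196 → l++
[2,5] |-13|>|-5| out[4]=169 → l++
[3,5] |-10|>|-5| out[3]=100 → l++
[4,5] |-7|>|-5| out[2]=49 → l++
[5,5] |-5|<=|-5| out[1]=25 → r--

[25, 49, 100, 169, 196, 576]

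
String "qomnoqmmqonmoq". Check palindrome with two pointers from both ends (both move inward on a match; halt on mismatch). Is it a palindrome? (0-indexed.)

l=0 r=13: 'q'=='q', l++,r--
l=1 r=12: 'o'=='o', l++,r--
l=2 r=11: 'm'=='m', l++,r--
l=3 r=10: 'n'=='n', l++,r--
l=4 r=9: 'o'=='o', l++,r--
l=5 r=8: 'q'=='q', l++,r--
l=6 r=7: 'm'=='m', l++,r--

palindrome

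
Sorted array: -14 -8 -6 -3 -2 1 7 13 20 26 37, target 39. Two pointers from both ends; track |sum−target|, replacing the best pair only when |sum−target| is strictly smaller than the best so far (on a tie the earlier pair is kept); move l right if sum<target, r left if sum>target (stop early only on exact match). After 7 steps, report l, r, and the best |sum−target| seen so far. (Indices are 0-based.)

l=6, r=9, best |Δ|=1

[0,10] -14+37=23 d=16 * → l++
[1,10] -8+37=29 d=10 * → l++
[2,10] -6+37=31 d=8 * → l++
[3,10] -3+37=34 d=5 * → l++
[4,10] -2+37=35 d=4 * → l++
[5,10] 1+37=38 d=1 * → l++
[6,10] 7+37=44 d=5 → r--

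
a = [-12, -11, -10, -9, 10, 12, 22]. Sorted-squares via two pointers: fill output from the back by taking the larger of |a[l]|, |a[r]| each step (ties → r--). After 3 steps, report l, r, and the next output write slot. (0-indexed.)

[0,6] |-12|<=|22| out[6]=484 → r--
[0,5] |-12|<=|12| out[5]=144 → r--
[0,4] |-12|>|10| out[4]=144 → l++

l=1, r=4, next write slot=3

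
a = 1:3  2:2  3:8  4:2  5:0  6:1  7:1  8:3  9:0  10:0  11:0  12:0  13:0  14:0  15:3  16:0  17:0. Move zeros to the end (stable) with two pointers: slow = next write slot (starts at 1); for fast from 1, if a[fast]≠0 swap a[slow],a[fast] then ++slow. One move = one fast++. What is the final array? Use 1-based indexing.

[3, 2, 8, 2, 1, 1, 3, 3, 0, 0, 0, 0, 0, 0, 0, 0, 0]

(s=1,f=1) a[fast]=3≠0 swap→a[1]=3 → slow++,fast++
(s=2,f=2) a[fast]=2≠0 swap→a[2]=2 → slow++,fast++
(s=3,f=3) a[fast]=8≠0 swap→a[3]=8 → slow++,fast++
(s=4,f=4) a[fast]=2≠0 swap→a[4]=2 → slow++,fast++
(s=5,f=5) a[fast]=0 → fast++
(s=5,f=6) a[fast]=1≠0 swap→a[5]=1 → slow++,fast++
(s=6,f=7) a[fast]=1≠0 swap→a[6]=1 → slow++,fast++
(s=7,f=8) a[fast]=3≠0 swap→a[7]=3 → slow++,fast++
(s=8,f=9) a[fast]=0 → fast++
(s=8,f=10) a[fast]=0 → fast++
(s=8,f=11) a[fast]=0 → fast++
(s=8,f=12) a[fast]=0 → fast++
(s=8,f=13) a[fast]=0 → fast++
(s=8,f=14) a[fast]=0 → fast++
(s=8,f=15) a[fast]=3≠0 swap→a[8]=3 → slow++,fast++
(s=9,f=16) a[fast]=0 → fast++
(s=9,f=17) a[fast]=0 → fast++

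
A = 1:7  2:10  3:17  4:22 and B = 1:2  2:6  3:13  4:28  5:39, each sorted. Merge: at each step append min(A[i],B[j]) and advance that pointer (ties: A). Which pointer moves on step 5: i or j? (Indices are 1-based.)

[i=1,j=1] A[i]=7>B[j]=2 take 2 → j++
[i=1,j=2] A[i]=7>B[j]=6 take 6 → j++
[i=1,j=3] A[i]=7<=B[j]=13 take 7 → i++
[i=2,j=3] A[i]=10<=B[j]=13 take 10 → i++
[i=3,j=3] A[i]=17>B[j]=13 take 13 → j++

j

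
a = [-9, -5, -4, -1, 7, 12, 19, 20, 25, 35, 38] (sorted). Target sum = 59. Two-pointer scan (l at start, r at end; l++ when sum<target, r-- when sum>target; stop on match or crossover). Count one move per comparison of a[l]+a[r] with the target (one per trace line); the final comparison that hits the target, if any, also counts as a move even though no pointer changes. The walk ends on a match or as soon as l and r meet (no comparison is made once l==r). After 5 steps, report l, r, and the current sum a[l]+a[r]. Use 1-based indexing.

l=6, r=11, sum=50

[1,11] -9+38=29 <59 → l++
[2,11] -5+38=33 <59 → l++
[3,11] -4+38=34 <59 → l++
[4,11] -1+38=37 <59 → l++
[5,11] 7+38=45 <59 → l++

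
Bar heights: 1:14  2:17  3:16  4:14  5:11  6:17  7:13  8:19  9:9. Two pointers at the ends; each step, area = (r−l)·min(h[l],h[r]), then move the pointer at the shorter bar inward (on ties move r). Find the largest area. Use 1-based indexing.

l=1 r=9: min(14,9)*8=72 best=72 *, r--
l=1 r=8: min(14,19)*7=98 best=98 *, l++
l=2 r=8: min(17,19)*6=102 best=102 *, l++
l=3 r=8: min(16,19)*5=80 best=102, l++
l=4 r=8: min(14,19)*4=56 best=102, l++
l=5 r=8: min(11,19)*3=33 best=102, l++
l=6 r=8: min(17,19)*2=34 best=102, l++
l=7 r=8: min(13,19)*1=13 best=102, l++

max area = 102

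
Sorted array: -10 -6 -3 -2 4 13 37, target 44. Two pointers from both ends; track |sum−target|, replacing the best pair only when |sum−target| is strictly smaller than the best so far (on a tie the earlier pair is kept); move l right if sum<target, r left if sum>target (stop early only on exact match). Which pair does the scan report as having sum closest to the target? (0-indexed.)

[0,6] -10+37=27 d=17 * → l++
[1,6] -6+37=31 d=13 * → l++
[2,6] -3+37=34 d=10 * → l++
[3,6] -2+37=35 d=9 * → l++
[4,6] 4+37=41 d=3 * → l++
[5,6] 13+37=50 d=6 → r--

pair (4, 37) with sum 41 (|Δ|=3)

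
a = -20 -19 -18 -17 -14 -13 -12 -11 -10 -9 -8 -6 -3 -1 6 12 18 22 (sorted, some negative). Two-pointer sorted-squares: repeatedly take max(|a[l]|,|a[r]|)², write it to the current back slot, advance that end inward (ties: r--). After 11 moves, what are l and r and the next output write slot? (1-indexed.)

l=9, r=15, next write slot=7

l=1 r=18: |-20|<=|22| out[18]=484, r--
l=1 r=17: |-20|>|18| out[17]=400, l++
l=2 r=17: |-19|>|18| out[16]=361, l++
l=3 r=17: |-18|<=|18| out[15]=324, r--
l=3 r=16: |-18|>|12| out[14]=324, l++
l=4 r=16: |-17|>|12| out[13]=289, l++
l=5 r=16: |-14|>|12| out[12]=196, l++
l=6 r=16: |-13|>|12| out[11]=169, l++
l=7 r=16: |-12|<=|12| out[10]=144, r--
l=7 r=15: |-12|>|6| out[9]=144, l++
l=8 r=15: |-11|>|6| out[8]=121, l++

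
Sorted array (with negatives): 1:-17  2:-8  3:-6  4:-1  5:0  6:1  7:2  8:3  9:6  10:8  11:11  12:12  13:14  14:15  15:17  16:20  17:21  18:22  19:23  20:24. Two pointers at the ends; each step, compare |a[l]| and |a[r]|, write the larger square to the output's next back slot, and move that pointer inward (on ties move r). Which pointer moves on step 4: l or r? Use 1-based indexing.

r

l=1 r=20: |-17|<=|24| out[20]=576, r--
l=1 r=19: |-17|<=|23| out[19]=529, r--
l=1 r=18: |-17|<=|22| out[18]=484, r--
l=1 r=17: |-17|<=|21| out[17]=441, r--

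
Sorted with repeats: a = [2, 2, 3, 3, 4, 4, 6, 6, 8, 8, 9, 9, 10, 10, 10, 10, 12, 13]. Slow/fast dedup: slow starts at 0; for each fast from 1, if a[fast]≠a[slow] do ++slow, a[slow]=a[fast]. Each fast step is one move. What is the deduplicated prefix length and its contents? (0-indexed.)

(s=0,f=1) a[fast]=2=a[slow] dup → fast++
(s=0,f=2) a[fast]=3≠a[slow]=2 write a[1]=3 → slow++,fast++
(s=1,f=3) a[fast]=3=a[slow] dup → fast++
(s=1,f=4) a[fast]=4≠a[slow]=3 write a[2]=4 → slow++,fast++
(s=2,f=5) a[fast]=4=a[slow] dup → fast++
(s=2,f=6) a[fast]=6≠a[slow]=4 write a[3]=6 → slow++,fast++
(s=3,f=7) a[fast]=6=a[slow] dup → fast++
(s=3,f=8) a[fast]=8≠a[slow]=6 write a[4]=8 → slow++,fast++
(s=4,f=9) a[fast]=8=a[slow] dup → fast++
(s=4,f=10) a[fast]=9≠a[slow]=8 write a[5]=9 → slow++,fast++
(s=5,f=11) a[fast]=9=a[slow] dup → fast++
(s=5,f=12) a[fast]=10≠a[slow]=9 write a[6]=10 → slow++,fast++
(s=6,f=13) a[fast]=10=a[slow] dup → fast++
(s=6,f=14) a[fast]=10=a[slow] dup → fast++
(s=6,f=15) a[fast]=10=a[slow] dup → fast++
(s=6,f=16) a[fast]=12≠a[slow]=10 write a[7]=12 → slow++,fast++
(s=7,f=17) a[fast]=13≠a[slow]=12 write a[8]=13 → slow++,fast++

length 9; prefix = [2, 3, 4, 6, 8, 9, 10, 12, 13]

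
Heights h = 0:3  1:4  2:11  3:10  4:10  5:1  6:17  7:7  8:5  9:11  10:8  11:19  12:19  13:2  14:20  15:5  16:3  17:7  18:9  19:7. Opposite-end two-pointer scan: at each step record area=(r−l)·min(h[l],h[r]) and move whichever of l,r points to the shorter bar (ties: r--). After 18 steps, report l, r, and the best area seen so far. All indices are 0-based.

[0,19] min(3,7)*19=57 best=57 * → l++
[1,19] min(4,7)*18=72 best=72 * → l++
[2,19] min(11,7)*17=119 best=119 * → r--
[2,18] min(11,9)*16=144 best=144 * → r--
[2,17] min(11,7)*15=105 best=144 → r--
[2,16] min(11,3)*14=42 best=144 → r--
[2,15] min(11,5)*13=65 best=144 → r--
[2,14] min(11,20)*12=132 best=144 → l++
[3,14] min(10,20)*11=110 best=144 → l++
[4,14] min(10,20)*10=100 best=144 → l++
[5,14] min(1,20)*9=9 best=144 → l++
[6,14] min(17,20)*8=136 best=144 → l++
[7,14] min(7,20)*7=49 best=144 → l++
[8,14] min(5,20)*6=30 best=144 → l++
[9,14] min(11,20)*5=55 best=144 → l++
[10,14] min(8,20)*4=32 best=144 → l++
[11,14] min(19,20)*3=57 best=144 → l++
[12,14] min(19,20)*2=38 best=144 → l++

l=13, r=14, best area=144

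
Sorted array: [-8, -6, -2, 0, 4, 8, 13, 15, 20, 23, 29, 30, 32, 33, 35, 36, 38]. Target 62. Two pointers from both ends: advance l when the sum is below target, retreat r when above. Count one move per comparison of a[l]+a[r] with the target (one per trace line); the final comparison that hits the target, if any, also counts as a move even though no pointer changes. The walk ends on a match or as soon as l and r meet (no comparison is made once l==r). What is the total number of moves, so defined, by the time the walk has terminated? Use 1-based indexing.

l=1 r=17: -8+38=30 <62, l++
l=2 r=17: -6+38=32 <62, l++
l=3 r=17: -2+38=36 <62, l++
l=4 r=17: 0+38=38 <62, l++
l=5 r=17: 4+38=42 <62, l++
l=6 r=17: 8+38=46 <62, l++
l=7 r=17: 13+38=51 <62, l++
l=8 r=17: 15+38=53 <62, l++
l=9 r=17: 20+38=58 <62, l++
l=10 r=17: 23+38=61 <62, l++
l=11 r=17: 29+38=67 >62, r--
l=11 r=16: 29+36=65 >62, r--
l=11 r=15: 29+35=64 >62, r--
l=11 r=14: 29+33=62, found

14 moves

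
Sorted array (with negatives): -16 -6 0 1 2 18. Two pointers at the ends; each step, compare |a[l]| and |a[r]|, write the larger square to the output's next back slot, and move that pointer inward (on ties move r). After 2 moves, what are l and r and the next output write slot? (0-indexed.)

[0,5] |-16|<=|18| out[5]=324 → r--
[0,4] |-16|>|2| out[4]=256 → l++

l=1, r=4, next write slot=3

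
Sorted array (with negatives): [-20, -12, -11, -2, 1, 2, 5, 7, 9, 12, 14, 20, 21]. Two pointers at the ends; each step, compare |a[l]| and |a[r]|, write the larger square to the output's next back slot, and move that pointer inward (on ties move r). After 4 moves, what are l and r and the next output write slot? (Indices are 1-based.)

l=1 r=13: |-20|<=|21| out[13]=441, r--
l=1 r=12: |-20|<=|20| out[12]=400, r--
l=1 r=11: |-20|>|14| out[11]=400, l++
l=2 r=11: |-12|<=|14| out[10]=196, r--

l=2, r=10, next write slot=9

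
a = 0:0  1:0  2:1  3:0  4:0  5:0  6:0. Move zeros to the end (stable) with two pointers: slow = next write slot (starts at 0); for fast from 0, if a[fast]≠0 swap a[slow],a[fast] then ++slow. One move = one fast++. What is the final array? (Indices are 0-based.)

slow=0 fast=0: a[fast]=0, fast++
slow=0 fast=1: a[fast]=0, fast++
slow=0 fast=2: a[fast]=1≠0 swap→a[0]=1, slow++,fast++
slow=1 fast=3: a[fast]=0, fast++
slow=1 fast=4: a[fast]=0, fast++
slow=1 fast=5: a[fast]=0, fast++
slow=1 fast=6: a[fast]=0, fast++

[1, 0, 0, 0, 0, 0, 0]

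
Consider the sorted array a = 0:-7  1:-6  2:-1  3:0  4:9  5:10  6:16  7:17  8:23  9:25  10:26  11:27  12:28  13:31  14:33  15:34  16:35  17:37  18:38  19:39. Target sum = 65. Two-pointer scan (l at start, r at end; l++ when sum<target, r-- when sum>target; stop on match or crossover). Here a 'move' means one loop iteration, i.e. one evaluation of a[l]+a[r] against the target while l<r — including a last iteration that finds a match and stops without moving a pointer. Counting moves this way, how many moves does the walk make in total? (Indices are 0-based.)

l=0 r=19: -7+39=32 <65, l++
l=1 r=19: -6+39=33 <65, l++
l=2 r=19: -1+39=38 <65, l++
l=3 r=19: 0+39=39 <65, l++
l=4 r=19: 9+39=48 <65, l++
l=5 r=19: 10+39=49 <65, l++
l=6 r=19: 16+39=55 <65, l++
l=7 r=19: 17+39=56 <65, l++
l=8 r=19: 23+39=62 <65, l++
l=9 r=19: 25+39=64 <65, l++
l=10 r=19: 26+39=65, found

11 moves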